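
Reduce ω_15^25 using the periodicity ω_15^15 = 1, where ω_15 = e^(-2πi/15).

Since ω_15^15 = 1, powers reduce modulo 15.
25 mod 15 = 10
So ω_15^25 = ω_15^10 = e^(-2πi·10/15)

ω_15^25 = ω_15^10 = -0.5000+0.8660i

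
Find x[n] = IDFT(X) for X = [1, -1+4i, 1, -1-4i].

x[n] = (1/4) Σ(k=0 to 3) X[k] · e^(2πikn/4)

Computing each x[n]:
x[0] = 0
x[1] = -2
x[2] = 1
x[3] = 2

x = [0, -2, 1, 2]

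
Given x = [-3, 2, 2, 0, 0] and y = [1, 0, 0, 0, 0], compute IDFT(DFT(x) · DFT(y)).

(x ⊛ y)[n] = Σ(m=0 to 4) x[m] · y[(n-m) mod 5]

Computing each output sample:
(x ⊛ y)[0] = -3
(x ⊛ y)[1] = 2
(x ⊛ y)[2] = 2
(x ⊛ y)[3] = 0
(x ⊛ y)[4] = 0

x ⊛ y = [-3, 2, 2, 0, 0]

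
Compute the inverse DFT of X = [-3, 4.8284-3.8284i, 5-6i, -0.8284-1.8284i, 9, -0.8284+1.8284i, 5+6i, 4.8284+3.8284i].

x[n] = (1/8) Σ(k=0 to 7) X[k] · e^(2πikn/8)

Computing each x[n]:
x[0] = 3
x[1] = 2
x[2] = 0
x[3] = -3
x[4] = 1
x[5] = -2
x[6] = -1
x[7] = -3

x = [3, 2, 0, -3, 1, -2, -1, -3]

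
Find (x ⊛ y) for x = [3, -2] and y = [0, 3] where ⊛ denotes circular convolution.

(x ⊛ y)[n] = Σ(m=0 to 1) x[m] · y[(n-m) mod 2]

Computing each output sample:
(x ⊛ y)[0] = -6
(x ⊛ y)[1] = 9

x ⊛ y = [-6, 9]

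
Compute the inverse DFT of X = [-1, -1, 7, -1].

x[n] = (1/4) Σ(k=0 to 3) X[k] · e^(2πikn/4)

Computing each x[n]:
x[0] = 1
x[1] = -2
x[2] = 2
x[3] = -2

x = [1, -2, 2, -2]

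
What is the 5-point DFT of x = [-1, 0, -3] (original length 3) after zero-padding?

Original 3-point DFT: [-4, 0.5000-2.5981i, 0.5000+2.5981i]
Zero-padded 5-point DFT provides frequency interpolation.

DFT_5([x, 0, ...]) = [-4, 1.4271+1.7634i, -1.9271-2.8532i, -1.9271+2.8532i, 1.4271-1.7634i]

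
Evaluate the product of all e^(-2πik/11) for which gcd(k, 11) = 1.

The primitive 11th roots of unity are ω_11^k for k coprime to 11: k ∈ {1, 2, 3, 4, 5, 6, 7, 8, 9, 10}
Their product equals the constant term of the cyclotomic polynomial Φ_11(x) up to sign.
For n ≥ 3, the product of all primitive nth roots of unity is 1. (For n=1 it is 1; for n=2 it is -1.)

1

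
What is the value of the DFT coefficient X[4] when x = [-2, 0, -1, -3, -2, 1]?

X[4] = Σ(n=0 to 5) x[n] · ω_6^(4n) where ω_6 = e^(-2πi/6)
= (-2)·ω_6^0 + (0)·ω_6^4 + (-1)·ω_6^8 + (-3)·ω_6^12 + (-2)·ω_6^16 + (1)·ω_6^20

X[4] = -4.0000-1.7321i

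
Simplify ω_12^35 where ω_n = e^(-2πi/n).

Since ω_12^12 = 1, powers reduce modulo 12.
35 mod 12 = 11
So ω_12^35 = ω_12^11 = e^(-2πi·11/12)

ω_12^35 = ω_12^11 = 0.8660+0.5000i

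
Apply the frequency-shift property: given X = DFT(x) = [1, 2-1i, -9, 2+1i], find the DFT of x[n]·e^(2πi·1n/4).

Modulation property: DFT(ω_4^(-1n)·x[n]) = X[(k-1) mod 4], so circularly shift X by 1 positions.

X[k-1] = [2+1i, 1, 2-1i, -9]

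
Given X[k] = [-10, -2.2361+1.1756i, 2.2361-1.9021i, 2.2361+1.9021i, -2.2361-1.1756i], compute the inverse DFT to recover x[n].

x[n] = (1/5) Σ(k=0 to 4) X[k] · e^(2πikn/5)

Computing each x[n]:
x[0] = -2
x[1] = -3
x[2] = -2
x[3] = 0
x[4] = -3

x = [-2, -3, -2, 0, -3]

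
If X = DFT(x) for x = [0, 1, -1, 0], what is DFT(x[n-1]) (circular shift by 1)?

Time shift by 1: X_shifted[k] = ω_4^(1k) · X[k]
Shifted x = [0, 0, 1, -1]

DFT(x[n-1]) = [0, -1-1i, 2, -1+1i]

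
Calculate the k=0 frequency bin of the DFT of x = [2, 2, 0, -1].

X[0] = Σ(n=0 to 3) x[n] · ω_4^0 = Σ x[n]
= (2) + (2) + (0) + (-1)

X[0] = 3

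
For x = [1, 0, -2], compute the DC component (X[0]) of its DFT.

X[0] = Σ(n=0 to 2) x[n] · ω_3^0 = Σ x[n]
= (1) + (0) + (-2)

X[0] = -1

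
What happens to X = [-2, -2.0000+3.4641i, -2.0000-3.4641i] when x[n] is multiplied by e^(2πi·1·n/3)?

Modulation property: DFT(ω_3^(-1n)·x[n]) = X[(k-1) mod 3], so circularly shift X by 1 positions.

X[k-1] = [-2.0000-3.4641i, -2, -2.0000+3.4641i]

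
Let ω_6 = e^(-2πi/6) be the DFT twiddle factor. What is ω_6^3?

ω_6^3 = e^(-2πi·3/6)
= cos(-2π·3/6) + i·sin(-2π·3/6)
= cos(-6π/6) + i·sin(-6π/6)

ω_6^3 = cos(-6π/6) + i·sin(-6π/6) = -1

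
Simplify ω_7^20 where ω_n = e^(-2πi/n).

Since ω_7^7 = 1, powers reduce modulo 7.
20 mod 7 = 6
So ω_7^20 = ω_7^6 = e^(-2πi·6/7)

ω_7^20 = ω_7^6 = 0.6235+0.7818i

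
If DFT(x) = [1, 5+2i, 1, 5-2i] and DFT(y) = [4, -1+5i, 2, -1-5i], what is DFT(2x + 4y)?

By linearity: DFT(2x + 4y) = 2·DFT(x) + 4·DFT(y)
= 2·[1, 5+2i, 1, 5-2i] + 4·[4, -1+5i, 2, -1-5i]

Computing element-wise:
Z[0] = 2·(1) + 4·(4) = 18
Z[1] = 2·(5+2i) + 4·(-1+5i) = 6+24i
Z[2] = 2·(1) + 4·(2) = 10
Z[3] = 2·(5-2i) + 4·(-1-5i) = 6-24i

DFT(2x + 4y) = 2·X + 4·Y = [18, 6+24i, 10, 6-24i]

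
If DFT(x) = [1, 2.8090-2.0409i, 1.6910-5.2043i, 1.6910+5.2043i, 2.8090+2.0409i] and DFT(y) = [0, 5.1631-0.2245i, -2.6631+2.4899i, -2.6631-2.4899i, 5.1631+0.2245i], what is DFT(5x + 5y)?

By linearity: DFT(5x + 5y) = 5·DFT(x) + 5·DFT(y)
= 5·[1, 2.8090-2.0409i, 1.6910-5.2043i, 1.6910+5.2043i, 2.8090+2.0409i] + 5·[0, 5.1631-0.2245i, -2.6631+2.4899i, -2.6631-2.4899i, 5.1631+0.2245i]

Computing element-wise:
Z[0] = 5·(1) + 5·(0) = 5
Z[1] = 5·(2.8090-2.0409i) + 5·(5.1631-0.2245i) = 39.8605-11.3270i
Z[2] = 5·(1.6910-5.2043i) + 5·(-2.6631+2.4899i) = -4.8605-13.5720i
Z[3] = 5·(1.6910+5.2043i) + 5·(-2.6631-2.4899i) = -4.8605+13.5720i
Z[4] = 5·(2.8090+2.0409i) + 5·(5.1631+0.2245i) = 39.8605+11.3270i

DFT(5x + 5y) = 5·X + 5·Y = [5, 39.8605-11.3270i, -4.8605-13.5720i, -4.8605+13.5720i, 39.8605+11.3270i]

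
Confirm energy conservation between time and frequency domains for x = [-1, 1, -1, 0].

Time domain:
Σ|x[n]|² = |-1|² + |1|² + |-1|² + |0|² = 3.0000

Frequency domain:
(1/4)Σ|X[k]|² = (1/4)(|-1|² + |-1i|² + |-3|² + |1i|²) = (1/4)·12.0000 = 3.0000

Both sides agree, confirming Parseval's theorem.

Σ|x[n]|² = (1/N)Σ|X[k]|² = 3.0000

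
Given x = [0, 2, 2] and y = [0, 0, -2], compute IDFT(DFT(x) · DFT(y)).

(x ⊛ y)[n] = Σ(m=0 to 2) x[m] · y[(n-m) mod 3]

Computing each output sample:
(x ⊛ y)[0] = -4
(x ⊛ y)[1] = -4
(x ⊛ y)[2] = 0

x ⊛ y = [-4, -4, 0]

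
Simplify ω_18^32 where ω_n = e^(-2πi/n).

Since ω_18^18 = 1, powers reduce modulo 18.
32 mod 18 = 14
So ω_18^32 = ω_18^14 = e^(-2πi·14/18)

ω_18^32 = ω_18^14 = 0.1736+0.9848i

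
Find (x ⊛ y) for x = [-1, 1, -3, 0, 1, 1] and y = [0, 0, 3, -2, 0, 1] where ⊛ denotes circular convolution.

(x ⊛ y)[n] = Σ(m=0 to 5) x[m] · y[(n-m) mod 6]

Computing each output sample:
(x ⊛ y)[0] = 4
(x ⊛ y)[1] = -2
(x ⊛ y)[2] = -5
(x ⊛ y)[3] = 6
(x ⊛ y)[4] = -10
(x ⊛ y)[5] = 5

x ⊛ y = [4, -2, -5, 6, -10, 5]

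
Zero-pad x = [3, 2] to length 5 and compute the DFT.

Original 2-point DFT: [5, 1]
Zero-padded 5-point DFT provides frequency interpolation.

DFT_5([x, 0, ...]) = [5, 3.6180-1.9021i, 1.3820-1.1756i, 1.3820+1.1756i, 3.6180+1.9021i]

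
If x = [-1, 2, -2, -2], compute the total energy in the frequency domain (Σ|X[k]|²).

Parseval: Σ|x[n]|² = (1/N)Σ|X[k]|², so Σ|X[k]|² = N·Σ|x[n]|² = 4·13.0000

Σ|X[k]|² = N·Σ|x[n]|² = 4·13.0000 = 52.0000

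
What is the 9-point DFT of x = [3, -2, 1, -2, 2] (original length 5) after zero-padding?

Original 5-point DFT: [2, 3.8090+2.0409i, 2.6910+5.2043i, 2.6910-5.2043i, 3.8090-2.0409i]
Zero-padded 9-point DFT provides frequency interpolation.

DFT_9([x, 0, ...]) = [2, 0.7622+1.3488i, 4.2451+1.1811i, 0.5000+0.8660i, 6.9927+5.0285i, 6.9927-5.0285i, 0.5000-0.8660i, 4.2451-1.1811i, 0.7622-1.3488i]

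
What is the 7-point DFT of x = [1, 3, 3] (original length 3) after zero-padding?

Original 3-point DFT: [7, -2, -2]
Zero-padded 7-point DFT provides frequency interpolation.

DFT_7([x, 0, ...]) = [7, 2.2029-5.2703i, -2.3705-1.6231i, 0.1676+1.0438i, 0.1676-1.0438i, -2.3705+1.6231i, 2.2029+5.2703i]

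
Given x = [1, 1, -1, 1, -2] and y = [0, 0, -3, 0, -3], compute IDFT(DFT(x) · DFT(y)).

(x ⊛ y)[n] = Σ(m=0 to 4) x[m] · y[(n-m) mod 5]

Computing each output sample:
(x ⊛ y)[0] = -6
(x ⊛ y)[1] = 9
(x ⊛ y)[2] = -6
(x ⊛ y)[3] = 3
(x ⊛ y)[4] = 0

x ⊛ y = [-6, 9, -6, 3, 0]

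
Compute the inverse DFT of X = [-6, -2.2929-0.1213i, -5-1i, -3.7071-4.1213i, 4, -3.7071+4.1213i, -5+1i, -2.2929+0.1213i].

x[n] = (1/8) Σ(k=0 to 7) X[k] · e^(2πikn/8)

Computing each x[n]:
x[0] = -3
x[1] = 0
x[2] = 0
x[3] = -1
x[4] = 0
x[5] = -2
x[6] = 2
x[7] = -2

x = [-3, 0, 0, -1, 0, -2, 2, -2]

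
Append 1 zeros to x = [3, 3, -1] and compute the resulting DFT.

Original 3-point DFT: [5, 2.0000-3.4641i, 2.0000+3.4641i]
Zero-padded 4-point DFT provides frequency interpolation.

DFT_4([x, 0, ...]) = [5, 4-3i, -1, 4+3i]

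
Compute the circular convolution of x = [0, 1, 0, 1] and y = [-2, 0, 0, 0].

(x ⊛ y)[n] = Σ(m=0 to 3) x[m] · y[(n-m) mod 4]

Computing each output sample:
(x ⊛ y)[0] = 0
(x ⊛ y)[1] = -2
(x ⊛ y)[2] = 0
(x ⊛ y)[3] = -2

x ⊛ y = [0, -2, 0, -2]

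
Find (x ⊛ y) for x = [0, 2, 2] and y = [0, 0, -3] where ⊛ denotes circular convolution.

(x ⊛ y)[n] = Σ(m=0 to 2) x[m] · y[(n-m) mod 3]

Computing each output sample:
(x ⊛ y)[0] = -6
(x ⊛ y)[1] = -6
(x ⊛ y)[2] = 0

x ⊛ y = [-6, -6, 0]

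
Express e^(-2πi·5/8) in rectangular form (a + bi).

ω_8^5 = e^(-2πi·5/8)
= cos(-2π·5/8) + i·sin(-2π·5/8)
= cos(-10π/8) + i·sin(-10π/8)

ω_8^5 = cos(-10π/8) + i·sin(-10π/8) = -0.7071+0.7071i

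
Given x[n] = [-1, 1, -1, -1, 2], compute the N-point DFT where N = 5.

X[k] = Σ(n=0 to 4) x[n] · ω_5^(nk)
where ω_5 = e^(-2πi/5)

Computing each X[k]:
X[0] = 0
X[1] = 1.5451+0.9511i
X[2] = -4.0451+0.5878i
X[3] = -4.0451-0.5878i
X[4] = 1.5451-0.9511i

X = [0, 1.5451+0.9511i, -4.0451+0.5878i, -4.0451-0.5878i, 1.5451-0.9511i]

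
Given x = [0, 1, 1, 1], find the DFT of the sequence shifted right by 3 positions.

Time shift by 3: X_shifted[k] = ω_4^(3k) · X[k]
Shifted x = [1, 1, 1, 0]

DFT(x[n-3]) = [3, -1i, 1, 1i]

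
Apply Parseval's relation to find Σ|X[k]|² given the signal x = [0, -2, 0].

Parseval: Σ|x[n]|² = (1/N)Σ|X[k]|², so Σ|X[k]|² = N·Σ|x[n]|² = 3·4.0000

Σ|X[k]|² = N·Σ|x[n]|² = 3·4.0000 = 12.0000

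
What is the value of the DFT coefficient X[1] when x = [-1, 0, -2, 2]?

X[1] = Σ(n=0 to 3) x[n] · ω_4^(1n) where ω_4 = e^(-2πi/4)
= (-1)·ω_4^0 + (0)·ω_4^1 + (-2)·ω_4^2 + (2)·ω_4^3

X[1] = 1+2i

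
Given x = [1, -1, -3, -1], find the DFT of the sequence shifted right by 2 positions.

Time shift by 2: X_shifted[k] = ω_4^(2k) · X[k]
Shifted x = [-3, -1, 1, -1]

DFT(x[n-2]) = [-4, -4, 0, -4]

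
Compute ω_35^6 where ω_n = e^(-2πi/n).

ω_35^6 = e^(-2πi·6/35)
= cos(-2π·6/35) + i·sin(-2π·6/35)
= cos(-12π/35) + i·sin(-12π/35)

ω_35^6 = cos(-12π/35) + i·sin(-12π/35) = 0.4739-0.8806i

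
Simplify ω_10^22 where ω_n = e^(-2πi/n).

Since ω_10^10 = 1, powers reduce modulo 10.
22 mod 10 = 2
So ω_10^22 = ω_10^2 = e^(-2πi·2/10)

ω_10^22 = ω_10^2 = 0.3090-0.9511i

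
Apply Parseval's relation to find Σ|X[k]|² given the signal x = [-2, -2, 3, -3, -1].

Parseval: Σ|x[n]|² = (1/N)Σ|X[k]|², so Σ|X[k]|² = N·Σ|x[n]|² = 5·27.0000

Σ|X[k]|² = N·Σ|x[n]|² = 5·27.0000 = 135.0000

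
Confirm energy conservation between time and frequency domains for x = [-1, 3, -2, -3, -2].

Time domain:
Σ|x[n]|² = |-1|² + |3|² + |-2|² + |-3|² + |-2|² = 27.0000

Frequency domain:
(1/5)Σ|X[k]|² = (1/5)(|-5|² + |3.3541-5.3431i|² + |-3.3541-1.9879i|² + |-3.3541+1.9879i|² + |3.3541+5.3431i|²) = (1/5)·135.0000 = 27.0000

Both sides agree, confirming Parseval's theorem.

Σ|x[n]|² = (1/N)Σ|X[k]|² = 27.0000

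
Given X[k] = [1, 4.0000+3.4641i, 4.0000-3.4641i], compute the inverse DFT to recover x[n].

x[n] = (1/3) Σ(k=0 to 2) X[k] · e^(2πikn/3)

Computing each x[n]:
x[0] = 3
x[1] = -3
x[2] = 1

x = [3, -3, 1]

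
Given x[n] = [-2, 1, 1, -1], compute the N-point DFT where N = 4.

X[k] = Σ(n=0 to 3) x[n] · ω_4^(nk)
where ω_4 = e^(-2πi/4)

Computing each X[k]:
X[0] = -1
X[1] = -3-2i
X[2] = -1
X[3] = -3+2i

X = [-1, -3-2i, -1, -3+2i]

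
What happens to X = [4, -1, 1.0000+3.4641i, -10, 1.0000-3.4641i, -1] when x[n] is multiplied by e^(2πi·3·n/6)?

Modulation property: DFT(ω_6^(-3n)·x[n]) = X[(k-3) mod 6], so circularly shift X by 3 positions.

X[k-3] = [-10, 1.0000-3.4641i, -1, 4, -1, 1.0000+3.4641i]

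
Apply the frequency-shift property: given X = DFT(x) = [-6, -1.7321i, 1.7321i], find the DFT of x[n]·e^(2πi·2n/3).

Modulation property: DFT(ω_3^(-2n)·x[n]) = X[(k-2) mod 3], so circularly shift X by 2 positions.

X[k-2] = [-1.7321i, 1.7321i, -6]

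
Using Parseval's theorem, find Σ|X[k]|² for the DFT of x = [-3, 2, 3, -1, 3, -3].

Parseval: Σ|x[n]|² = (1/N)Σ|X[k]|², so Σ|X[k]|² = N·Σ|x[n]|² = 6·41.0000

Σ|X[k]|² = N·Σ|x[n]|² = 6·41.0000 = 246.0000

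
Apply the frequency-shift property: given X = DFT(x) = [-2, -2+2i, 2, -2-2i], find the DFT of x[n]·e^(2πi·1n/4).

Modulation property: DFT(ω_4^(-1n)·x[n]) = X[(k-1) mod 4], so circularly shift X by 1 positions.

X[k-1] = [-2-2i, -2, -2+2i, 2]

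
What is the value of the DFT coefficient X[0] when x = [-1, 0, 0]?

X[0] = Σ(n=0 to 2) x[n] · ω_3^0 = Σ x[n]
= (-1) + (0) + (0)

X[0] = -1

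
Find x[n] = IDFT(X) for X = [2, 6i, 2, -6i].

x[n] = (1/4) Σ(k=0 to 3) X[k] · e^(2πikn/4)

Computing each x[n]:
x[0] = 1
x[1] = -3
x[2] = 1
x[3] = 3

x = [1, -3, 1, 3]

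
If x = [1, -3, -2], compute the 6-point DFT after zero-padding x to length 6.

Original 3-point DFT: [-4, 3.5000+0.8660i, 3.5000-0.8660i]
Zero-padded 6-point DFT provides frequency interpolation.

DFT_6([x, 0, ...]) = [-4, 0.5000+4.3301i, 3.5000+0.8660i, 2, 3.5000-0.8660i, 0.5000-4.3301i]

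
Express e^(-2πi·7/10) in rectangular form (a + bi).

ω_10^7 = e^(-2πi·7/10)
= cos(-2π·7/10) + i·sin(-2π·7/10)
= cos(-14π/10) + i·sin(-14π/10)

ω_10^7 = cos(-14π/10) + i·sin(-14π/10) = -0.3090+0.9511i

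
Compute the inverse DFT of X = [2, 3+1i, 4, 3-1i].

x[n] = (1/4) Σ(k=0 to 3) X[k] · e^(2πikn/4)

Computing each x[n]:
x[0] = 3
x[1] = -1
x[2] = 0
x[3] = 0

x = [3, -1, 0, 0]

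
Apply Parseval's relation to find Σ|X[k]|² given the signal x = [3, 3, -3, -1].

Parseval: Σ|x[n]|² = (1/N)Σ|X[k]|², so Σ|X[k]|² = N·Σ|x[n]|² = 4·28.0000

Σ|X[k]|² = N·Σ|x[n]|² = 4·28.0000 = 112.0000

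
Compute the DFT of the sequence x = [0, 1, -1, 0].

X[k] = Σ(n=0 to 3) x[n] · ω_4^(nk)
where ω_4 = e^(-2πi/4)

Computing each X[k]:
X[0] = 0
X[1] = 1-1i
X[2] = -2
X[3] = 1+1i

X = [0, 1-1i, -2, 1+1i]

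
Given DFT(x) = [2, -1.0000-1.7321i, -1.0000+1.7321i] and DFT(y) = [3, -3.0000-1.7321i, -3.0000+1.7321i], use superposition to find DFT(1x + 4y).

By linearity: DFT(1x + 4y) = 1·DFT(x) + 4·DFT(y)
= 1·[2, -1.0000-1.7321i, -1.0000+1.7321i] + 4·[3, -3.0000-1.7321i, -3.0000+1.7321i]

Computing element-wise:
Z[0] = 1·(2) + 4·(3) = 14
Z[1] = 1·(-1.0000-1.7321i) + 4·(-3.0000-1.7321i) = -13.0000-8.6605i
Z[2] = 1·(-1.0000+1.7321i) + 4·(-3.0000+1.7321i) = -13.0000+8.6605i

DFT(1x + 4y) = 1·X + 4·Y = [14, -13.0000-8.6605i, -13.0000+8.6605i]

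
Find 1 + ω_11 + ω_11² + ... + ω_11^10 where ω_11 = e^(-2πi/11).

Sum of all nth roots of unity equals 0 for n > 1 (geometric series with r ≠ 1).

0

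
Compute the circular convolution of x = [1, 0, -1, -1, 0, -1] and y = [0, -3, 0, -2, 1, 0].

(x ⊛ y)[n] = Σ(m=0 to 5) x[m] · y[(n-m) mod 6]

Computing each output sample:
(x ⊛ y)[0] = 4
(x ⊛ y)[1] = -4
(x ⊛ y)[2] = 2
(x ⊛ y)[3] = 0
(x ⊛ y)[4] = 4
(x ⊛ y)[5] = 2

x ⊛ y = [4, -4, 2, 0, 4, 2]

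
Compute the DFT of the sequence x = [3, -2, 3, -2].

X[k] = Σ(n=0 to 3) x[n] · ω_4^(nk)
where ω_4 = e^(-2πi/4)

Computing each X[k]:
X[0] = 2
X[1] = 0
X[2] = 10
X[3] = 0

X = [2, 0, 10, 0]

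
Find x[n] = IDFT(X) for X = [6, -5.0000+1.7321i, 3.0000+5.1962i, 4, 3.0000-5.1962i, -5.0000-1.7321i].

x[n] = (1/6) Σ(k=0 to 5) X[k] · e^(2πikn/6)

Computing each x[n]:
x[0] = 1
x[1] = -3
x[2] = 3
x[3] = 3
x[4] = 1
x[5] = 1

x = [1, -3, 3, 3, 1, 1]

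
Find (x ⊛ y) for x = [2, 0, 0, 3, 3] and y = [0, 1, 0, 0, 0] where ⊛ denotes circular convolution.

(x ⊛ y)[n] = Σ(m=0 to 4) x[m] · y[(n-m) mod 5]

Computing each output sample:
(x ⊛ y)[0] = 3
(x ⊛ y)[1] = 2
(x ⊛ y)[2] = 0
(x ⊛ y)[3] = 0
(x ⊛ y)[4] = 3

x ⊛ y = [3, 2, 0, 0, 3]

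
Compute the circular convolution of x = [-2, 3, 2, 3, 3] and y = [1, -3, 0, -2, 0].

(x ⊛ y)[n] = Σ(m=0 to 4) x[m] · y[(n-m) mod 5]

Computing each output sample:
(x ⊛ y)[0] = -15
(x ⊛ y)[1] = 3
(x ⊛ y)[2] = -13
(x ⊛ y)[3] = 1
(x ⊛ y)[4] = -12

x ⊛ y = [-15, 3, -13, 1, -12]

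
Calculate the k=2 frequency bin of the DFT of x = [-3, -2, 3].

X[2] = Σ(n=0 to 2) x[n] · ω_3^(2n) where ω_3 = e^(-2πi/3)
= (-3)·ω_3^0 + (-2)·ω_3^2 + (3)·ω_3^4

X[2] = -3.5000-4.3301i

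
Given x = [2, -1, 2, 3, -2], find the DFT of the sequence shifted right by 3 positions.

Time shift by 3: X_shifted[k] = ω_5^(3k) · X[k]
Shifted x = [2, 3, -2, 2, -1]

DFT(x[n-3]) = [4, 2.6180-1.4531i, 0.3820-6.1554i, 0.3820+6.1554i, 2.6180+1.4531i]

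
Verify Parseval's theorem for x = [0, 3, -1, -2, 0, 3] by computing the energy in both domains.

Time domain:
Σ|x[n]|² = |0|² + |3|² + |-1|² + |-2|² + |0|² + |3|² = 23.0000

Frequency domain:
(1/6)Σ|X[k]|² = (1/6)(|3|² + |5.5000+0.8660i|² + |-4.5000-0.8660i|² + |-5|² + |-4.5000+0.8660i|² + |5.5000-0.8660i|²) = (1/6)·138.0000 = 23.0000

Both sides agree, confirming Parseval's theorem.

Σ|x[n]|² = (1/N)Σ|X[k]|² = 23.0000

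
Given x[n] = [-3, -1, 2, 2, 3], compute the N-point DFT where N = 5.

X[k] = Σ(n=0 to 4) x[n] · ω_5^(nk)
where ω_5 = e^(-2πi/5)

Computing each X[k]:
X[0] = 3
X[1] = -5.6180+3.8042i
X[2] = -3.3820+2.3511i
X[3] = -3.3820-2.3511i
X[4] = -5.6180-3.8042i

X = [3, -5.6180+3.8042i, -3.3820+2.3511i, -3.3820-2.3511i, -5.6180-3.8042i]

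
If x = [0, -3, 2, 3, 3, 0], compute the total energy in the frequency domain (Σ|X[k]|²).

Parseval: Σ|x[n]|² = (1/N)Σ|X[k]|², so Σ|X[k]|² = N·Σ|x[n]|² = 6·31.0000

Σ|X[k]|² = N·Σ|x[n]|² = 6·31.0000 = 186.0000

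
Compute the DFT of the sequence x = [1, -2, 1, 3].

X[k] = Σ(n=0 to 3) x[n] · ω_4^(nk)
where ω_4 = e^(-2πi/4)

Computing each X[k]:
X[0] = 3
X[1] = 5i
X[2] = 1
X[3] = -5i

X = [3, 5i, 1, -5i]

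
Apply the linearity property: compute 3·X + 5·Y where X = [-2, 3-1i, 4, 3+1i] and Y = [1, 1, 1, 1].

By linearity: DFT(3x + 5y) = 3·DFT(x) + 5·DFT(y)
= 3·[-2, 3-1i, 4, 3+1i] + 5·[1, 1, 1, 1]

Computing element-wise:
Z[0] = 3·(-2) + 5·(1) = -1
Z[1] = 3·(3-1i) + 5·(1) = 14-3i
Z[2] = 3·(4) + 5·(1) = 17
Z[3] = 3·(3+1i) + 5·(1) = 14+3i

DFT(3x + 5y) = 3·X + 5·Y = [-1, 14-3i, 17, 14+3i]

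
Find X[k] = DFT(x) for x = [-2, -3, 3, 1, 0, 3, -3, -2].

X[k] = Σ(n=0 to 7) x[n] · ω_8^(nk)
where ω_8 = e^(-2πi/8)

Computing each X[k]:
X[0] = -3
X[1] = -8.3640-3.8787i
X[2] = -2-1i
X[3] = 4.3640+8.1213i
X[4] = -1
X[5] = 4.3640-8.1213i
X[6] = -2+1i
X[7] = -8.3640+3.8787i

X = [-3, -8.3640-3.8787i, -2-1i, 4.3640+8.1213i, -1, 4.3640-8.1213i, -2+1i, -8.3640+3.8787i]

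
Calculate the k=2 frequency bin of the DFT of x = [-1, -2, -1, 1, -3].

X[2] = Σ(n=0 to 4) x[n] · ω_5^(2n) where ω_5 = e^(-2πi/5)
= (-1)·ω_5^0 + (-2)·ω_5^2 + (-1)·ω_5^4 + (1)·ω_5^6 + (-3)·ω_5^8

X[2] = 3.0451-2.4899i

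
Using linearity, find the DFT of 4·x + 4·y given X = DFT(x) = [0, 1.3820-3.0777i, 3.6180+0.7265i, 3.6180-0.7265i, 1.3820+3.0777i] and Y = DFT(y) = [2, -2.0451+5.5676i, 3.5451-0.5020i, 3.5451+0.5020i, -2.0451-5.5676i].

By linearity: DFT(4x + 4y) = 4·DFT(x) + 4·DFT(y)
= 4·[0, 1.3820-3.0777i, 3.6180+0.7265i, 3.6180-0.7265i, 1.3820+3.0777i] + 4·[2, -2.0451+5.5676i, 3.5451-0.5020i, 3.5451+0.5020i, -2.0451-5.5676i]

Computing element-wise:
Z[0] = 4·(0) + 4·(2) = 8
Z[1] = 4·(1.3820-3.0777i) + 4·(-2.0451+5.5676i) = -2.6524+9.9596i
Z[2] = 4·(3.6180+0.7265i) + 4·(3.5451-0.5020i) = 28.6524+0.8980i
Z[3] = 4·(3.6180-0.7265i) + 4·(3.5451+0.5020i) = 28.6524-0.8980i
Z[4] = 4·(1.3820+3.0777i) + 4·(-2.0451-5.5676i) = -2.6524-9.9596i

DFT(4x + 4y) = 4·X + 4·Y = [8, -2.6524+9.9596i, 28.6524+0.8980i, 28.6524-0.8980i, -2.6524-9.9596i]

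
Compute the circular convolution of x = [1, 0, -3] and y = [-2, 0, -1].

(x ⊛ y)[n] = Σ(m=0 to 2) x[m] · y[(n-m) mod 3]

Computing each output sample:
(x ⊛ y)[0] = -2
(x ⊛ y)[1] = 3
(x ⊛ y)[2] = 5

x ⊛ y = [-2, 3, 5]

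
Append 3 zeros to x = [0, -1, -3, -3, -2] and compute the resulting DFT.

Original 5-point DFT: [-9, 3.9271-0.9511i, 0.5729-0.5878i, 0.5729+0.5878i, 3.9271+0.9511i]
Zero-padded 8-point DFT provides frequency interpolation.

DFT_8([x, 0, ...]) = [-9, 3.4142+5.8284i, 1-2i, 0.5858-0.1716i, -1, 0.5858+0.1716i, 1+2i, 3.4142-5.8284i]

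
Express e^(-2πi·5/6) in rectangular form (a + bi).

ω_6^5 = e^(-2πi·5/6)
= cos(-2π·5/6) + i·sin(-2π·5/6)
= cos(-10π/6) + i·sin(-10π/6)

ω_6^5 = cos(-10π/6) + i·sin(-10π/6) = 0.5000+0.8660i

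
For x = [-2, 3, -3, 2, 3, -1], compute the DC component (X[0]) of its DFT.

X[0] = Σ(n=0 to 5) x[n] · ω_6^0 = Σ x[n]
= (-2) + (3) + (-3) + (2) + (3) + (-1)

X[0] = 2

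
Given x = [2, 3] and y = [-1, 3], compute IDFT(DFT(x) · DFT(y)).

(x ⊛ y)[n] = Σ(m=0 to 1) x[m] · y[(n-m) mod 2]

Computing each output sample:
(x ⊛ y)[0] = 7
(x ⊛ y)[1] = 3

x ⊛ y = [7, 3]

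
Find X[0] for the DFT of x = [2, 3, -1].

X[0] = Σ(n=0 to 2) x[n] · ω_3^0 = Σ x[n]
= (2) + (3) + (-1)

X[0] = 4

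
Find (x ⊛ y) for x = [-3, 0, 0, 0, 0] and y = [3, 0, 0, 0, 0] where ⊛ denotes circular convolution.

(x ⊛ y)[n] = Σ(m=0 to 4) x[m] · y[(n-m) mod 5]

Computing each output sample:
(x ⊛ y)[0] = -9
(x ⊛ y)[1] = 0
(x ⊛ y)[2] = 0
(x ⊛ y)[3] = 0
(x ⊛ y)[4] = 0

x ⊛ y = [-9, 0, 0, 0, 0]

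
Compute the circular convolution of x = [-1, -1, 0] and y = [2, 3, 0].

(x ⊛ y)[n] = Σ(m=0 to 2) x[m] · y[(n-m) mod 3]

Computing each output sample:
(x ⊛ y)[0] = -2
(x ⊛ y)[1] = -5
(x ⊛ y)[2] = -3

x ⊛ y = [-2, -5, -3]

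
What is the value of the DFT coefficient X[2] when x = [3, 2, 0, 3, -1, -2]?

X[2] = Σ(n=0 to 5) x[n] · ω_6^(2n) where ω_6 = e^(-2πi/6)
= (3)·ω_6^0 + (2)·ω_6^2 + (0)·ω_6^4 + (3)·ω_6^6 + (-1)·ω_6^8 + (-2)·ω_6^10

X[2] = 6.5000-2.5981i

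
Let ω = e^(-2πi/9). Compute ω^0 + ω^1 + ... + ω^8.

Sum of all nth roots of unity equals 0 for n > 1 (geometric series with r ≠ 1).

0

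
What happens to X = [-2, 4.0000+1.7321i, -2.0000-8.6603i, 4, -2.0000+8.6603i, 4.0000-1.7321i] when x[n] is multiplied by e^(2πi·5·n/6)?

Modulation property: DFT(ω_6^(-5n)·x[n]) = X[(k-5) mod 6], so circularly shift X by 5 positions.

X[k-5] = [4.0000+1.7321i, -2.0000-8.6603i, 4, -2.0000+8.6603i, 4.0000-1.7321i, -2]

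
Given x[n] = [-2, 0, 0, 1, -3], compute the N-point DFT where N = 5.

X[k] = Σ(n=0 to 4) x[n] · ω_5^(nk)
where ω_5 = e^(-2πi/5)

Computing each X[k]:
X[0] = -4
X[1] = -3.7361-2.2654i
X[2] = 0.7361-2.7144i
X[3] = 0.7361+2.7144i
X[4] = -3.7361+2.2654i

X = [-4, -3.7361-2.2654i, 0.7361-2.7144i, 0.7361+2.7144i, -3.7361+2.2654i]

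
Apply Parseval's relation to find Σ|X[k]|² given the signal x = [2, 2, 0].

Parseval: Σ|x[n]|² = (1/N)Σ|X[k]|², so Σ|X[k]|² = N·Σ|x[n]|² = 3·8.0000

Σ|X[k]|² = N·Σ|x[n]|² = 3·8.0000 = 24.0000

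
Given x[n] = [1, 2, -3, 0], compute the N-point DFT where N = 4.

X[k] = Σ(n=0 to 3) x[n] · ω_4^(nk)
where ω_4 = e^(-2πi/4)

Computing each X[k]:
X[0] = 0
X[1] = 4-2i
X[2] = -4
X[3] = 4+2i

X = [0, 4-2i, -4, 4+2i]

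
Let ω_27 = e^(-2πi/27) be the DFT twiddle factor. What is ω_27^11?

ω_27^11 = e^(-2πi·11/27)
= cos(-2π·11/27) + i·sin(-2π·11/27)
= cos(-22π/27) + i·sin(-22π/27)

ω_27^11 = cos(-22π/27) + i·sin(-22π/27) = -0.8355-0.5495i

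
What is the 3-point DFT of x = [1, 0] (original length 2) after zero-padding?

Original 2-point DFT: [1, 1]
Zero-padded 3-point DFT provides frequency interpolation.

DFT_3([x, 0, ...]) = [1, 1, 1]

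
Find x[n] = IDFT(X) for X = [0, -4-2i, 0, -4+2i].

x[n] = (1/4) Σ(k=0 to 3) X[k] · e^(2πikn/4)

Computing each x[n]:
x[0] = -2
x[1] = 1
x[2] = 2
x[3] = -1

x = [-2, 1, 2, -1]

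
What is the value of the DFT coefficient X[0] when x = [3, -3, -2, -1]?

X[0] = Σ(n=0 to 3) x[n] · ω_4^0 = Σ x[n]
= (3) + (-3) + (-2) + (-1)

X[0] = -3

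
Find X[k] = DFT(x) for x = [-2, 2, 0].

X[k] = Σ(n=0 to 2) x[n] · ω_3^(nk)
where ω_3 = e^(-2πi/3)

Computing each X[k]:
X[0] = 0
X[1] = -3.0000-1.7321i
X[2] = -3.0000+1.7321i

X = [0, -3.0000-1.7321i, -3.0000+1.7321i]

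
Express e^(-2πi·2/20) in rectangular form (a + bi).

ω_20^2 = e^(-2πi·2/20)
= cos(-2π·2/20) + i·sin(-2π·2/20)
= cos(-4π/20) + i·sin(-4π/20)

ω_20^2 = cos(-4π/20) + i·sin(-4π/20) = 0.8090-0.5878i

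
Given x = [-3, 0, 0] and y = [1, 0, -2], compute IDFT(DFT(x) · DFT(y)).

(x ⊛ y)[n] = Σ(m=0 to 2) x[m] · y[(n-m) mod 3]

Computing each output sample:
(x ⊛ y)[0] = -3
(x ⊛ y)[1] = 0
(x ⊛ y)[2] = 6

x ⊛ y = [-3, 0, 6]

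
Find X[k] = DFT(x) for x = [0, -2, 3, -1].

X[k] = Σ(n=0 to 3) x[n] · ω_4^(nk)
where ω_4 = e^(-2πi/4)

Computing each X[k]:
X[0] = 0
X[1] = -3+1i
X[2] = 6
X[3] = -3-1i

X = [0, -3+1i, 6, -3-1i]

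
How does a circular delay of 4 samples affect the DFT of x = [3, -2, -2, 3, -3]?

Time shift by 4: X_shifted[k] = ω_5^(4k) · X[k]
Shifted x = [-2, -2, 3, -3, 3]

DFT(x[n-4]) = [-1, -1.6910+1.2286i, -2.8090+8.6453i, -2.8090-8.6453i, -1.6910-1.2286i]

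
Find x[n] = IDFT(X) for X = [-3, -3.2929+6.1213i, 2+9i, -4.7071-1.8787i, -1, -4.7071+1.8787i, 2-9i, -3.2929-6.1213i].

x[n] = (1/8) Σ(k=0 to 7) X[k] · e^(2πikn/8)

Computing each x[n]:
x[0] = -2
x[1] = -3
x[2] = -3
x[3] = 1
x[4] = 2
x[5] = -2
x[6] = 1
x[7] = 3

x = [-2, -3, -3, 1, 2, -2, 1, 3]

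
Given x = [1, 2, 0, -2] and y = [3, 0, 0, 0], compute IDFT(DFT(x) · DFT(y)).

(x ⊛ y)[n] = Σ(m=0 to 3) x[m] · y[(n-m) mod 4]

Computing each output sample:
(x ⊛ y)[0] = 3
(x ⊛ y)[1] = 6
(x ⊛ y)[2] = 0
(x ⊛ y)[3] = -6

x ⊛ y = [3, 6, 0, -6]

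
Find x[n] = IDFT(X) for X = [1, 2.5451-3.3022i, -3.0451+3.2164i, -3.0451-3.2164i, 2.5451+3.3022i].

x[n] = (1/5) Σ(k=0 to 4) X[k] · e^(2πikn/5)

Computing each x[n]:
x[0] = 0
x[1] = 2
x[2] = 1
x[3] = -3
x[4] = 1

x = [0, 2, 1, -3, 1]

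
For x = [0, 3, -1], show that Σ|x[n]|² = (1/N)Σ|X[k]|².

Time domain:
Σ|x[n]|² = |0|² + |3|² + |-1|² = 10.0000

Frequency domain:
(1/3)Σ|X[k]|² = (1/3)(|2|² + |-1.0000-3.4641i|² + |-1.0000+3.4641i|²) = (1/3)·30.0000 = 10.0000

Both sides agree, confirming Parseval's theorem.

Σ|x[n]|² = (1/N)Σ|X[k]|² = 10.0000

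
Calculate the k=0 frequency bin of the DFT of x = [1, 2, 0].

X[0] = Σ(n=0 to 2) x[n] · ω_3^0 = Σ x[n]
= (1) + (2) + (0)

X[0] = 3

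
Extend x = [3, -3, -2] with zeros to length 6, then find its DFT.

Original 3-point DFT: [-2, 5.5000+0.8660i, 5.5000-0.8660i]
Zero-padded 6-point DFT provides frequency interpolation.

DFT_6([x, 0, ...]) = [-2, 2.5000+4.3301i, 5.5000+0.8660i, 4, 5.5000-0.8660i, 2.5000-4.3301i]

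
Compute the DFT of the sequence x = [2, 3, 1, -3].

X[k] = Σ(n=0 to 3) x[n] · ω_4^(nk)
where ω_4 = e^(-2πi/4)

Computing each X[k]:
X[0] = 3
X[1] = 1-6i
X[2] = 3
X[3] = 1+6i

X = [3, 1-6i, 3, 1+6i]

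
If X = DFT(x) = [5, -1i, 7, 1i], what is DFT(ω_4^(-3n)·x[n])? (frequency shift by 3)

Modulation property: DFT(ω_4^(-3n)·x[n]) = X[(k-3) mod 4], so circularly shift X by 3 positions.

X[k-3] = [-1i, 7, 1i, 5]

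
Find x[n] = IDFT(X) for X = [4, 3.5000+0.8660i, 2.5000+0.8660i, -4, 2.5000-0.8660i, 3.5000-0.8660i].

x[n] = (1/6) Σ(k=0 to 5) X[k] · e^(2πikn/6)

Computing each x[n]:
x[0] = 2
x[1] = 1
x[2] = -1
x[3] = 1
x[4] = -1
x[5] = 2

x = [2, 1, -1, 1, -1, 2]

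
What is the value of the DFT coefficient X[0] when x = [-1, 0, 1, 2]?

X[0] = Σ(n=0 to 3) x[n] · ω_4^0 = Σ x[n]
= (-1) + (0) + (1) + (2)

X[0] = 2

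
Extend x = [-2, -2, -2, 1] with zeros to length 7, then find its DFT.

Original 4-point DFT: [-5, 3i, -3, -3i]
Zero-padded 7-point DFT provides frequency interpolation.

DFT_7([x, 0, ...]) = [-5, -3.7029+3.0796i, 0.8705+1.8639i, -1.6676-1.6708i, -1.6676+1.6708i, 0.8705-1.8639i, -3.7029-3.0796i]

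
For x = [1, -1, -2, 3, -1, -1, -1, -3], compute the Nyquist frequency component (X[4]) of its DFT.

X[4] = Σ(n=0 to 7) x[n] · ω_8^(4n) where ω_8 = e^(-2πi/8)
= (1)·ω_8^0 + (-1)·ω_8^4 + (-2)·ω_8^8 + (3)·ω_8^12 + (-1)·ω_8^16 + (-1)·ω_8^20 + (-1)·ω_8^24 + (-3)·ω_8^28

X[4] = -1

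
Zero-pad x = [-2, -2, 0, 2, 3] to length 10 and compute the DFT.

Original 5-point DFT: [1, -3.3090+5.9309i, -2.1910+1.0368i, -2.1910-1.0368i, -3.3090-5.9309i]
Zero-padded 10-point DFT provides frequency interpolation.

DFT_10([x, 0, ...]) = [1, -6.6631-2.4899i, -3.3090+5.9309i, 1.1631+0.2245i, -2.1910+1.0368i, 1, -2.1910-1.0368i, 1.1631-0.2245i, -3.3090-5.9309i, -6.6631+2.4899i]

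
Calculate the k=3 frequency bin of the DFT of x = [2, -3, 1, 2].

X[3] = Σ(n=0 to 3) x[n] · ω_4^(3n) where ω_4 = e^(-2πi/4)
= (2)·ω_4^0 + (-3)·ω_4^3 + (1)·ω_4^6 + (2)·ω_4^9

X[3] = 1-5i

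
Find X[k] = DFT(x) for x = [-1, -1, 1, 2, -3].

X[k] = Σ(n=0 to 4) x[n] · ω_5^(nk)
where ω_5 = e^(-2πi/5)

Computing each X[k]:
X[0] = -2
X[1] = -4.6631-1.3143i
X[2] = 3.1631-2.1266i
X[3] = 3.1631+2.1266i
X[4] = -4.6631+1.3143i

X = [-2, -4.6631-1.3143i, 3.1631-2.1266i, 3.1631+2.1266i, -4.6631+1.3143i]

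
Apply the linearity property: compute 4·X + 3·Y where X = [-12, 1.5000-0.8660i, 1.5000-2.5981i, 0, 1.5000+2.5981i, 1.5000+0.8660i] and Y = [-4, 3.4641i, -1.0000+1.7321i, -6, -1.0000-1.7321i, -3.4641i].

By linearity: DFT(4x + 3y) = 4·DFT(x) + 3·DFT(y)
= 4·[-12, 1.5000-0.8660i, 1.5000-2.5981i, 0, 1.5000+2.5981i, 1.5000+0.8660i] + 3·[-4, 3.4641i, -1.0000+1.7321i, -6, -1.0000-1.7321i, -3.4641i]

Computing element-wise:
Z[0] = 4·(-12) + 3·(-4) = -60
Z[1] = 4·(1.5000-0.8660i) + 3·(3.4641i) = 6.0000+6.9283i
Z[2] = 4·(1.5000-2.5981i) + 3·(-1.0000+1.7321i) = 3.0000-5.1961i
Z[3] = 4·(0) + 3·(-6) = -18
Z[4] = 4·(1.5000+2.5981i) + 3·(-1.0000-1.7321i) = 3.0000+5.1961i
Z[5] = 4·(1.5000+0.8660i) + 3·(-3.4641i) = 6.0000-6.9283i

DFT(4x + 3y) = 4·X + 3·Y = [-60, 6.0000+6.9283i, 3.0000-5.1961i, -18, 3.0000+5.1961i, 6.0000-6.9283i]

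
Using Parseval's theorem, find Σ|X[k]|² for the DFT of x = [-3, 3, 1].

Parseval: Σ|x[n]|² = (1/N)Σ|X[k]|², so Σ|X[k]|² = N·Σ|x[n]|² = 3·19.0000

Σ|X[k]|² = N·Σ|x[n]|² = 3·19.0000 = 57.0000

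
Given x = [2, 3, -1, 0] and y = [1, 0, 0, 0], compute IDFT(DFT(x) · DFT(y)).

(x ⊛ y)[n] = Σ(m=0 to 3) x[m] · y[(n-m) mod 4]

Computing each output sample:
(x ⊛ y)[0] = 2
(x ⊛ y)[1] = 3
(x ⊛ y)[2] = -1
(x ⊛ y)[3] = 0

x ⊛ y = [2, 3, -1, 0]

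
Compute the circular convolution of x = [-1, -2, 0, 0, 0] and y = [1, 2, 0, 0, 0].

(x ⊛ y)[n] = Σ(m=0 to 4) x[m] · y[(n-m) mod 5]

Computing each output sample:
(x ⊛ y)[0] = -1
(x ⊛ y)[1] = -4
(x ⊛ y)[2] = -4
(x ⊛ y)[3] = 0
(x ⊛ y)[4] = 0

x ⊛ y = [-1, -4, -4, 0, 0]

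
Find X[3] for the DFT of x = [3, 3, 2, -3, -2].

X[3] = Σ(n=0 to 4) x[n] · ω_5^(3n) where ω_5 = e^(-2πi/5)
= (3)·ω_5^0 + (3)·ω_5^3 + (2)·ω_5^6 + (-3)·ω_5^9 + (-2)·ω_5^12

X[3] = 1.8820-1.8164i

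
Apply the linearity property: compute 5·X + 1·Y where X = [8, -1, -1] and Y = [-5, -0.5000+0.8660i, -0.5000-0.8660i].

By linearity: DFT(5x + 1y) = 5·DFT(x) + 1·DFT(y)
= 5·[8, -1, -1] + 1·[-5, -0.5000+0.8660i, -0.5000-0.8660i]

Computing element-wise:
Z[0] = 5·(8) + 1·(-5) = 35
Z[1] = 5·(-1) + 1·(-0.5000+0.8660i) = -5.5000+0.8660i
Z[2] = 5·(-1) + 1·(-0.5000-0.8660i) = -5.5000-0.8660i

DFT(5x + 1y) = 5·X + 1·Y = [35, -5.5000+0.8660i, -5.5000-0.8660i]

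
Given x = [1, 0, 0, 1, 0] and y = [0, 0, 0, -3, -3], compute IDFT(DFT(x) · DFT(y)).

(x ⊛ y)[n] = Σ(m=0 to 4) x[m] · y[(n-m) mod 5]

Computing each output sample:
(x ⊛ y)[0] = 0
(x ⊛ y)[1] = -3
(x ⊛ y)[2] = -3
(x ⊛ y)[3] = -3
(x ⊛ y)[4] = -3

x ⊛ y = [0, -3, -3, -3, -3]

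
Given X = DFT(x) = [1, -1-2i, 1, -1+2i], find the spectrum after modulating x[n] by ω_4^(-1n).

Modulation property: DFT(ω_4^(-1n)·x[n]) = X[(k-1) mod 4], so circularly shift X by 1 positions.

X[k-1] = [-1+2i, 1, -1-2i, 1]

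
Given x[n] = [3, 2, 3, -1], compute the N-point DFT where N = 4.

X[k] = Σ(n=0 to 3) x[n] · ω_4^(nk)
where ω_4 = e^(-2πi/4)

Computing each X[k]:
X[0] = 7
X[1] = -3i
X[2] = 5
X[3] = 3i

X = [7, -3i, 5, 3i]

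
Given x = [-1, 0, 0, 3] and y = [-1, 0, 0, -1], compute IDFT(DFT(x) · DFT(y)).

(x ⊛ y)[n] = Σ(m=0 to 3) x[m] · y[(n-m) mod 4]

Computing each output sample:
(x ⊛ y)[0] = 1
(x ⊛ y)[1] = 0
(x ⊛ y)[2] = -3
(x ⊛ y)[3] = -2

x ⊛ y = [1, 0, -3, -2]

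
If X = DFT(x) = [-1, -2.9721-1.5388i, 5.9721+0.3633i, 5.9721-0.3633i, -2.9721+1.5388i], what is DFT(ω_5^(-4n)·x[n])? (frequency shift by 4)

Modulation property: DFT(ω_5^(-4n)·x[n]) = X[(k-4) mod 5], so circularly shift X by 4 positions.

X[k-4] = [-2.9721-1.5388i, 5.9721+0.3633i, 5.9721-0.3633i, -2.9721+1.5388i, -1]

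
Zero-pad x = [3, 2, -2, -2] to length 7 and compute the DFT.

Original 4-point DFT: [1, 5-4i, 1, 5+4i]
Zero-padded 7-point DFT provides frequency interpolation.

DFT_7([x, 0, ...]) = [1, 6.4940+1.2540i, 3.1099-4.3813i, 0.3961-0.4816i, 0.3961+0.4816i, 3.1099+4.3813i, 6.4940-1.2540i]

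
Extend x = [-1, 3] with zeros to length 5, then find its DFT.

Original 2-point DFT: [2, -4]
Zero-padded 5-point DFT provides frequency interpolation.

DFT_5([x, 0, ...]) = [2, -0.0729-2.8532i, -3.4271-1.7634i, -3.4271+1.7634i, -0.0729+2.8532i]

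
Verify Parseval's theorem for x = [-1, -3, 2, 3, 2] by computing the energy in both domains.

Time domain:
Σ|x[n]|² = |-1|² + |-3|² + |2|² + |3|² + |2|² = 27.0000

Frequency domain:
(1/5)Σ|X[k]|² = (1/5)(|3|² + |-5.3541+5.3431i|² + |1.3541+1.9879i|² + |1.3541-1.9879i|² + |-5.3541-5.3431i|²) = (1/5)·135.0000 = 27.0000

Both sides agree, confirming Parseval's theorem.

Σ|x[n]|² = (1/N)Σ|X[k]|² = 27.0000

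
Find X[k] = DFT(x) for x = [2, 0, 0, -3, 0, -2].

X[k] = Σ(n=0 to 5) x[n] · ω_6^(nk)
where ω_6 = e^(-2πi/6)

Computing each X[k]:
X[0] = -3
X[1] = 4.0000-1.7321i
X[2] = -1.7321i
X[3] = 7
X[4] = 1.7321i
X[5] = 4.0000+1.7321i

X = [-3, 4.0000-1.7321i, -1.7321i, 7, 1.7321i, 4.0000+1.7321i]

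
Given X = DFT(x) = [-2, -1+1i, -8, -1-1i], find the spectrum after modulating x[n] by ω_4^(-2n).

Modulation property: DFT(ω_4^(-2n)·x[n]) = X[(k-2) mod 4], so circularly shift X by 2 positions.

X[k-2] = [-8, -1-1i, -2, -1+1i]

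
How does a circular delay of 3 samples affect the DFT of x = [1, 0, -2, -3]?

Time shift by 3: X_shifted[k] = ω_4^(3k) · X[k]
Shifted x = [0, -2, -3, 1]

DFT(x[n-3]) = [-4, 3+3i, -2, 3-3i]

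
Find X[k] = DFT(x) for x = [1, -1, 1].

X[k] = Σ(n=0 to 2) x[n] · ω_3^(nk)
where ω_3 = e^(-2πi/3)

Computing each X[k]:
X[0] = 1
X[1] = 1.0000+1.7321i
X[2] = 1.0000-1.7321i

X = [1, 1.0000+1.7321i, 1.0000-1.7321i]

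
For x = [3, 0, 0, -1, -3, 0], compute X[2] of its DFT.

X[2] = Σ(n=0 to 5) x[n] · ω_6^(2n) where ω_6 = e^(-2πi/6)
= (3)·ω_6^0 + (0)·ω_6^2 + (0)·ω_6^4 + (-1)·ω_6^6 + (-3)·ω_6^8 + (0)·ω_6^10

X[2] = 3.5000+2.5981i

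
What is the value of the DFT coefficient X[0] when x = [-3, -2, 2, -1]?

X[0] = Σ(n=0 to 3) x[n] · ω_4^0 = Σ x[n]
= (-3) + (-2) + (2) + (-1)

X[0] = -4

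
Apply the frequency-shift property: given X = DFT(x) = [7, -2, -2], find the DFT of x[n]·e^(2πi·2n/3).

Modulation property: DFT(ω_3^(-2n)·x[n]) = X[(k-2) mod 3], so circularly shift X by 2 positions.

X[k-2] = [-2, -2, 7]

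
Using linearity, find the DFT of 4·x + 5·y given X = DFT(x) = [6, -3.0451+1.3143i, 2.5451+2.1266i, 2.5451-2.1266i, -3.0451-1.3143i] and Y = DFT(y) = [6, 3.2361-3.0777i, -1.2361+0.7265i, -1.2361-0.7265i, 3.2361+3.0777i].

By linearity: DFT(4x + 5y) = 4·DFT(x) + 5·DFT(y)
= 4·[6, -3.0451+1.3143i, 2.5451+2.1266i, 2.5451-2.1266i, -3.0451-1.3143i] + 5·[6, 3.2361-3.0777i, -1.2361+0.7265i, -1.2361-0.7265i, 3.2361+3.0777i]

Computing element-wise:
Z[0] = 4·(6) + 5·(6) = 54
Z[1] = 4·(-3.0451+1.3143i) + 5·(3.2361-3.0777i) = 4.0001-10.1313i
Z[2] = 4·(2.5451+2.1266i) + 5·(-1.2361+0.7265i) = 3.9999+12.1389i
Z[3] = 4·(2.5451-2.1266i) + 5·(-1.2361-0.7265i) = 3.9999-12.1389i
Z[4] = 4·(-3.0451-1.3143i) + 5·(3.2361+3.0777i) = 4.0001+10.1313i

DFT(4x + 5y) = 4·X + 5·Y = [54, 4.0001-10.1313i, 3.9999+12.1389i, 3.9999-12.1389i, 4.0001+10.1313i]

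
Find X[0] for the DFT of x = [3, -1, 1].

X[0] = Σ(n=0 to 2) x[n] · ω_3^0 = Σ x[n]
= (3) + (-1) + (1)

X[0] = 3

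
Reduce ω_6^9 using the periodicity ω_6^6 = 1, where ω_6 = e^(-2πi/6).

Since ω_6^6 = 1, powers reduce modulo 6.
9 mod 6 = 3
So ω_6^9 = ω_6^3 = e^(-2πi·3/6)

ω_6^9 = ω_6^3 = -1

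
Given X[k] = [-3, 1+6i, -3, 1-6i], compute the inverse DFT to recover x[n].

x[n] = (1/4) Σ(k=0 to 3) X[k] · e^(2πikn/4)

Computing each x[n]:
x[0] = -1
x[1] = -3
x[2] = -2
x[3] = 3

x = [-1, -3, -2, 3]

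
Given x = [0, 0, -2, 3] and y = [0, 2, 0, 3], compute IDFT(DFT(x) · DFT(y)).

(x ⊛ y)[n] = Σ(m=0 to 3) x[m] · y[(n-m) mod 4]

Computing each output sample:
(x ⊛ y)[0] = 6
(x ⊛ y)[1] = -6
(x ⊛ y)[2] = 9
(x ⊛ y)[3] = -4

x ⊛ y = [6, -6, 9, -4]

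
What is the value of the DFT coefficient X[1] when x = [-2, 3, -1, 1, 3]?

X[1] = Σ(n=0 to 4) x[n] · ω_5^(1n) where ω_5 = e^(-2πi/5)
= (-2)·ω_5^0 + (3)·ω_5^1 + (-1)·ω_5^2 + (1)·ω_5^3 + (3)·ω_5^4

X[1] = -0.1459+1.1756i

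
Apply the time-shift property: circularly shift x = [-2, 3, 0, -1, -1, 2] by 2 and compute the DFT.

Time shift by 2: X_shifted[k] = ω_6^(2k) · X[k]
Shifted x = [-1, 2, -2, 3, 0, -1]

DFT(x[n-2]) = [1, -2.5000-0.8660i, 2.5000-4.3301i, -7, 2.5000+4.3301i, -2.5000+0.8660i]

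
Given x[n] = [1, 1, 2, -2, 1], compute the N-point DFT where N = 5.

X[k] = Σ(n=0 to 4) x[n] · ω_5^(nk)
where ω_5 = e^(-2πi/5)

Computing each X[k]:
X[0] = 3
X[1] = 1.6180-2.3511i
X[2] = -0.6180+3.8042i
X[3] = -0.6180-3.8042i
X[4] = 1.6180+2.3511i

X = [3, 1.6180-2.3511i, -0.6180+3.8042i, -0.6180-3.8042i, 1.6180+2.3511i]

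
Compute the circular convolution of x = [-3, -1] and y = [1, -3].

(x ⊛ y)[n] = Σ(m=0 to 1) x[m] · y[(n-m) mod 2]

Computing each output sample:
(x ⊛ y)[0] = 0
(x ⊛ y)[1] = 8

x ⊛ y = [0, 8]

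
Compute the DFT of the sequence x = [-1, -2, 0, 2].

X[k] = Σ(n=0 to 3) x[n] · ω_4^(nk)
where ω_4 = e^(-2πi/4)

Computing each X[k]:
X[0] = -1
X[1] = -1+4i
X[2] = -1
X[3] = -1-4i

X = [-1, -1+4i, -1, -1-4i]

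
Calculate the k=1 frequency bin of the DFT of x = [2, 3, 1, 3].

X[1] = Σ(n=0 to 3) x[n] · ω_4^(1n) where ω_4 = e^(-2πi/4)
= (2)·ω_4^0 + (3)·ω_4^1 + (1)·ω_4^2 + (3)·ω_4^3

X[1] = 1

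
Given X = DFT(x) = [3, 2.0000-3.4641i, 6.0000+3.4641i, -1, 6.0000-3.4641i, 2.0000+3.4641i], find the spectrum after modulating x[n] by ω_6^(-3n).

Modulation property: DFT(ω_6^(-3n)·x[n]) = X[(k-3) mod 6], so circularly shift X by 3 positions.

X[k-3] = [-1, 6.0000-3.4641i, 2.0000+3.4641i, 3, 2.0000-3.4641i, 6.0000+3.4641i]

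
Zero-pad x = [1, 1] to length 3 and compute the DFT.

Original 2-point DFT: [2, 0]
Zero-padded 3-point DFT provides frequency interpolation.

DFT_3([x, 0, ...]) = [2, 0.5000-0.8660i, 0.5000+0.8660i]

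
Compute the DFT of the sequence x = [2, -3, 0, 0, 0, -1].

X[k] = Σ(n=0 to 5) x[n] · ω_6^(nk)
where ω_6 = e^(-2πi/6)

Computing each X[k]:
X[0] = -2
X[1] = 1.7321i
X[2] = 4.0000+1.7321i
X[3] = 6
X[4] = 4.0000-1.7321i
X[5] = -1.7321i

X = [-2, 1.7321i, 4.0000+1.7321i, 6, 4.0000-1.7321i, -1.7321i]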